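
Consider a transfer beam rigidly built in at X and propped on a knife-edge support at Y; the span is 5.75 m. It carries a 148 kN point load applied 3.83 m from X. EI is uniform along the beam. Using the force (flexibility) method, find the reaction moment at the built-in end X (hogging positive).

M_X = 126.2 kN·m

Take the reaction at Y as the redundant and release it; the primary structure is a cantilever fixed at X.
Deflection at Y on the released cantilever, summing each load's contribution:
  point load 148 at a = 3.83: Pa²(3L − a)/(6EI) = 4856/EI
Flexibility coefficient — unit upward force at Y: δ_{YY} = L³/(3EI) = 63.37/EI.
Compatibility at Y: δ_0 − R_Y·δ_{YY} = 0, so R_Y = 4856/63.37 = 76.63 kN.
Moment equilibrium about X: M_X = Σ(load moments about X) − R_Y·L = 566.8 − 76.63×5.75 = 126.2 kN·m.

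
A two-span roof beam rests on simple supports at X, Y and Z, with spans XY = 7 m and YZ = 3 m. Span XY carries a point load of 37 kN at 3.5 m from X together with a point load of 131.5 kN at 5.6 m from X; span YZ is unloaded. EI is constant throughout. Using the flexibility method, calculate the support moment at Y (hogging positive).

M_Y = 126.8 kN·m

Release continuity at Y by inserting a hinge; the redundant is the internal moment M_Y. The primary structure is two simply-supported spans XY and YZ.
Discontinuity in slope at Y on the released structure — sum the simple-span end rotations:
  span XY: point load 37 at a = 3.5: Pab(L + a)/(6LEI) = 113.3/EI
  span XY: point load 131.5 at a = 5.6: Pab(L + a)/(6LEI) = 309.3/EI
  relative rotation θ_0 = (422.6 + 0)/EI = 422.6/EI
A unit hogging moment at Y produces rotation L₁/(3EI) + L₂/(3EI) = 3.333/EI.
Compatibility: M_Y·(L₁+L₂)/(3EI) = θ_0, giving M_Y = 126.8 kN·m (hogging).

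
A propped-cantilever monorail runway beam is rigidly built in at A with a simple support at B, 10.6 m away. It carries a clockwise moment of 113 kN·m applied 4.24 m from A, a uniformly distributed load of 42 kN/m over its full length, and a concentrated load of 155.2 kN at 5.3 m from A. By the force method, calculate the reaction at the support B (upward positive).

Take the reaction at B as the redundant and release it; the primary structure is a cantilever fixed at A.
Free-end deflection of the primary structure under the applied loading (downward +):
  clockwise couple 113 at a = 4.24: M₀a(2L − a)/(2EI) = 4063/EI
  UDL 42: wL⁴/(8EI) = 66280/EI
  point load 155.2 at a = 5.3: Pa²(3L − a)/(6EI) = 19255/EI
  δ_0 = 89598/EI
Flexibility coefficient — unit upward force at B: δ_{BB} = L³/(3EI) = 397/EI.
The prop prevents deflection at B: R_B = δ_0/δ_{BB} = 89598/397 = 225.7 kN.

R_B = 225.7 kN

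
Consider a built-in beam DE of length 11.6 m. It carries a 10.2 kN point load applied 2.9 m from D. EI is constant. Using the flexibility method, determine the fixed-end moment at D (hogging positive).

Take the two fixed-end moments M_D, M_E as redundants; the released structure is the simple span DE.
Simple-span end rotations at D and E under the given loads:
  at D: point load 10.2 at a = 2.9: Pab(L + b)/(6LEI) = 75.06/EI
  at E: point load 10.2 at a = 2.9: Pab(L + a)/(6LEI) = 53.61/EI
  θ_D0 = 75.06/EI,  θ_E0 = 53.61/EI
Flexibility coefficients: a unit moment at one end gives L/(3EI) there and L/(6EI) at the far end, so f₁₁ = f₂₂ = 3.867/EI and f₁₂ = f₂₁ = 1.933/EI.
Compatibility — zero rotation at each built-in end:
  3.867 M_D + 1.933 M_E = 75.06
  1.933 M_D + 3.867 M_E = 53.61
Solving the pair gives M_D = 16.64 kN·m and M_E = 5.546 kN·m (hogging).

M_D = 16.64 kN·m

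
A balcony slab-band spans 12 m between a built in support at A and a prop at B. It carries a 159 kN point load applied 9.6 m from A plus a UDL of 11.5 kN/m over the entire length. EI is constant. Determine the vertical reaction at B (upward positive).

Release the roller at B. Primary structure: cantilever fixed at A.
Free-end deflection of the primary structure under the applied loading (downward +):
  point load 159 at a = 9.6: Pa²(3L − a)/(6EI) = 64475/EI
  UDL 11.5: wL⁴/(8EI) = 29808/EI
  δ_0 = 94283/EI
Tip deflection under a unit load at B: L³/(3EI) = 576/EI.
The prop prevents deflection at B: R_B = δ_0/δ_{BB} = 94283/576 = 163.7 kN.

R_B = 163.7 kN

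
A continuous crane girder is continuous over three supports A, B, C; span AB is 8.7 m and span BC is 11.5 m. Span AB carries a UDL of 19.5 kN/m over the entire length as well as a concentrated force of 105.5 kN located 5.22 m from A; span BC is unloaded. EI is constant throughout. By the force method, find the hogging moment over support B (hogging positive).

Insert a hinge at B; M_B is the redundant, and each span becomes simply supported.
Discontinuity in slope at B on the released structure — sum the simple-span end rotations:
  span AB: UDL 19.5: wL³/(24EI) = 535/EI
  span AB: point load 105.5 at a = 5.22: Pab(L + a)/(6LEI) = 511.1/EI
  relative rotation θ_0 = (1046 + 0)/EI = 1046/EI
A unit hogging moment at B produces rotation L₁/(3EI) + L₂/(3EI) = 6.733/EI.
Compatibility: M_B·(L₁+L₂)/(3EI) = θ_0, giving M_B = 155.4 kN·m (hogging).

M_B = 155.4 kN·m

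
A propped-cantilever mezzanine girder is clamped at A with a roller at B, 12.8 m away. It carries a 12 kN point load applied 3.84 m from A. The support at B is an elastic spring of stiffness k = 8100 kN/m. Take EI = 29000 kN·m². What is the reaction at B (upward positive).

Remove the prop at B; the released (primary) structure is a cantilever built in at A.
Free-end deflection of the primary structure under the applied loading (downward +):
  point load 12 at a = 3.84: Pa²(3L − a)/(6EI) = 1019/EI
Tip deflection under a unit load at B: L³/(3EI) = 699.1/EI.
With EI = 29000 kN·m²: δ_0 = 0.035145 m and δ_{BB} = 0.024105 m/kN.
Compatibility — the spring shortens by R_B/k under the reaction it provides: δ_0 − R_B·δ_{BB} = R_B/k. With 1/k = 0.000123 m/kN, R_B = δ_0 / (δ_{BB} + 1/k) = 0.035145 / (0.024105 + 0.000123) = 1.451 kN.

R_B = 1.451 kN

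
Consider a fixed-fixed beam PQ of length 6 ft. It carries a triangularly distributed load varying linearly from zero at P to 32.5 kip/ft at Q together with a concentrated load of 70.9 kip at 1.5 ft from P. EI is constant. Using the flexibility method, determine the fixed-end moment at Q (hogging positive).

M_Q = 78.44 kip·ft

Release both end moments; the primary structure is a simply-supported span PQ with redundants M_P and M_Q.
Simple-span end rotations at P and Q under the given loads:
  at P: triangular load, peak 32.5: 7w₀L³/(360EI) = 136.5/EI
  at Q: triangular load, peak 32.5: w₀L³/(45EI) = 156/EI
  at P: point load 70.9 at a = 1.5: Pab(L + b)/(6LEI) = 139.6/EI
  at Q: point load 70.9 at a = 1.5: Pab(L + a)/(6LEI) = 99.7/EI
  θ_P0 = 276.1/EI,  θ_Q0 = 255.7/EI
Flexibility coefficients: a unit moment at one end gives L/(3EI) there and L/(6EI) at the far end, so f₁₁ = f₂₂ = 2/EI and f₁₂ = f₂₁ = 1/EI.
Compatibility — zero rotation at each built-in end:
  2 M_P + 1 M_Q = 276.1
  1 M_P + 2 M_Q = 255.7
Solving the pair gives M_P = 98.82 kip·ft and M_Q = 78.44 kip·ft (hogging).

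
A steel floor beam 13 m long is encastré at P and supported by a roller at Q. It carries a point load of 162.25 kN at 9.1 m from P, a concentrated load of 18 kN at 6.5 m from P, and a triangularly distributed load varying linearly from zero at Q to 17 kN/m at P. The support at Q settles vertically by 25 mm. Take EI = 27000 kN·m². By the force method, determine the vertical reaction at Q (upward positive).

R_Q = 118.2 kN

Remove the prop at Q; the released (primary) structure is a cantilever built in at P.
Deflection at Q on the released cantilever, summing each load's contribution:
  point load 162.25 at a = 9.1: Pa²(3L − a)/(6EI) = 66956/EI
  point load 18 at a = 6.5: Pa²(3L − a)/(6EI) = 4119/EI
  triangular load, peak 17 at the fixed end: w₀L⁴/(30EI) = 16185/EI
  δ_0 = 87260/EI
Flexibility coefficient — unit upward force at Q: δ_{QQ} = L³/(3EI) = 732.3/EI.
With EI = 27000 kN·m²: δ_0 = 3.2318 m and δ_{QQ} = 0.027123 m/kN.
Compatibility — the beam at Q must follow the support down by 0.025 m: δ_0 − R_Q·δ_{QQ} = 0.025, so R_Q = (3.2318 − 0.025)/0.027123 = 118.2 kN.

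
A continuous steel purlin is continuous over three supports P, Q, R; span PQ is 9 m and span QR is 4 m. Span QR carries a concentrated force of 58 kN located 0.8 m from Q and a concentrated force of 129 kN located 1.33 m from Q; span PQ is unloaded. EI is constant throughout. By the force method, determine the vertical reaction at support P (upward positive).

Insert a hinge at Q; M_Q is the redundant, and each span becomes simply supported.
Rotations at Q on the released spans (each span's end-slope, ×1/EI):
  span QR: point load 58 at a = 0.8: Pab(L + b)/(6LEI) = 44.54/EI
  span QR: point load 129 at a = 1.33: Pab(L + b)/(6LEI) = 127.3/EI
  relative rotation θ_0 = (0 + 171.9)/EI = 171.9/EI
A unit hogging moment at Q produces rotation L₁/(3EI) + L₂/(3EI) = 4.333/EI.
Slope continuity at Q: θ_0 = M_Q·4.333/EI, so M_Q = 171.9/4.333 = 39.66 kN·m (hogging).
Span PQ, ΣM about P with M_Q applied at Q: R_Q^{PQ}·9 = 0 + 39.66, so R_Q^{PQ} = 4.407 kN and R_P = 0 − 4.407 = -4.407 kN.

R_P = -4.407 kN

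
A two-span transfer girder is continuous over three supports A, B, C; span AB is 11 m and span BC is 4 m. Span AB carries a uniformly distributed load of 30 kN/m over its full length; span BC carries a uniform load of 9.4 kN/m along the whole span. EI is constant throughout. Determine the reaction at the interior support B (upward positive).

R_B = 298.9 kN

Release continuity at B by inserting a hinge; the redundant is the internal moment M_B. The primary structure is two simply-supported spans AB and BC.
Rotations at B on the released spans (each span's end-slope, ×1/EI):
  span AB: UDL 30: wL³/(24EI) = 1664/EI
  span BC: UDL 9.4: wL³/(24EI) = 25.07/EI
  relative rotation θ_0 = (1664 + 25.07)/EI = 1689/EI
A unit hogging moment at B produces rotation L₁/(3EI) + L₂/(3EI) = 5/EI.
Compatibility: M_B·(L₁+L₂)/(3EI) = θ_0, giving M_B = 337.8 kN·m (hogging).
Span AB, ΣM about A with M_B applied at B: R_B^{AB}·11 = 1815 + 337.8, so R_B^{AB} = 195.7 kN and R_A = 330 − 195.7 = 134.3 kN.
Span BC, ΣM about C: R_B^{BC}·4 = 75.2 + 337.8, so R_B^{BC} = 103.2 kN and R_C = 37.6 − 103.2 = -65.64 kN.
R_B = 195.7 + 103.2 = 298.9 kN.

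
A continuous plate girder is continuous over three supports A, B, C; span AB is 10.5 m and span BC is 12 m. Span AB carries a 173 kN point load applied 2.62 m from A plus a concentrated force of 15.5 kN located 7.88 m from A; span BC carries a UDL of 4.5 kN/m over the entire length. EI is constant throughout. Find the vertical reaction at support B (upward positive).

Release continuity at B by inserting a hinge; the redundant is the internal moment M_B. The primary structure is two simply-supported spans AB and BC.
End slopes at the hinge B, treating each span as simply supported:
  span AB: point load 173 at a = 2.62: Pab(L + a)/(6LEI) = 743.8/EI
  span AB: point load 15.5 at a = 7.88: Pab(L + a)/(6LEI) = 93.36/EI
  span BC: UDL 4.5: wL³/(24EI) = 324/EI
  relative rotation θ_0 = (837.2 + 324)/EI = 1161/EI
A unit hogging moment at B produces rotation L₁/(3EI) + L₂/(3EI) = 7.5/EI.
Compatibility: M_B·(L₁+L₂)/(3EI) = θ_0, giving M_B = 154.8 kN·m (hogging).
Span AB, ΣM about A with M_B applied at B: R_B^{AB}·10.5 = 575.4 + 154.8, so R_B^{AB} = 69.55 kN and R_A = 188.5 − 69.55 = 119 kN.
Span BC, ΣM about C: R_B^{BC}·12 = 324 + 154.8, so R_B^{BC} = 39.9 kN and R_C = 54 − 39.9 = 14.1 kN.
R_B = 69.55 + 39.9 = 109.4 kN.

R_B = 109.4 kN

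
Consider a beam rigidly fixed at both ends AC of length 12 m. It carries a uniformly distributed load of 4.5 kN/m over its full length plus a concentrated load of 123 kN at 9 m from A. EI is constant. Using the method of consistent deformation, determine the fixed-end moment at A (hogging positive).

Take the two fixed-end moments M_A, M_C as redundants; the released structure is the simple span AC.
On the primary (simply-supported) span, the end slopes from the loading are:
  at A: UDL 4.5: wL³/(24EI) = 324/EI
  at C: UDL 4.5: wL³/(24EI) = 324/EI
  at A: point load 123 at a = 9: Pab(L + b)/(6LEI) = 691.9/EI
  at C: point load 123 at a = 9: Pab(L + a)/(6LEI) = 968.6/EI
  θ_A0 = 1016/EI,  θ_C0 = 1293/EI
Flexibility coefficients: a unit moment at one end gives L/(3EI) there and L/(6EI) at the far end, so f₁₁ = f₂₂ = 4/EI and f₁₂ = f₂₁ = 2/EI.
Compatibility — zero rotation at each built-in end:
  4 M_A + 2 M_C = 1016
  2 M_A + 4 M_C = 1293
Solving the pair gives M_A = 123.2 kN·m and M_C = 261.6 kN·m (hogging).

M_A = 123.2 kN·m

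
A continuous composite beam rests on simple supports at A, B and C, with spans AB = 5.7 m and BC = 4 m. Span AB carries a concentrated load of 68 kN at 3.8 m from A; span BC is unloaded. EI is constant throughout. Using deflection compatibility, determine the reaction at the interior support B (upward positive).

R_B = 63.28 kN

Insert a hinge at B; M_B is the redundant, and each span becomes simply supported.
Rotations at B on the released spans (each span's end-slope, ×1/EI):
  span AB: point load 68 at a = 3.8: Pab(L + a)/(6LEI) = 136.4/EI
  relative rotation θ_0 = (136.4 + 0)/EI = 136.4/EI
A unit hogging moment at B produces rotation L₁/(3EI) + L₂/(3EI) = 3.233/EI.
Compatibility: M_B·(L₁+L₂)/(3EI) = θ_0, giving M_B = 42.18 kN·m (hogging).
Span AB, ΣM about A with M_B applied at B: R_B^{AB}·5.7 = 258.4 + 42.18, so R_B^{AB} = 52.73 kN and R_A = 68 − 52.73 = 15.27 kN.
Span BC, ΣM about C: R_B^{BC}·4 = 0 + 42.18, so R_B^{BC} = 10.54 kN and R_C = 0 − 10.54 = -10.54 kN.
R_B = 52.73 + 10.54 = 63.28 kN.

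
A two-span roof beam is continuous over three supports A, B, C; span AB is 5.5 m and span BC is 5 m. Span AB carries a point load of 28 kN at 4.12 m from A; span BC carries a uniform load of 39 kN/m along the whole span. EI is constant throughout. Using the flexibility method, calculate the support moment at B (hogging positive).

M_B = 71.3 kN·m

Take M_B as the redundant. Released structure: two simple spans AB and BC with a hinge at B.
Rotations at B on the released spans (each span's end-slope, ×1/EI):
  span AB: point load 28 at a = 4.12: Pab(L + a)/(6LEI) = 46.41/EI
  span BC: UDL 39: wL³/(24EI) = 203.1/EI
  relative rotation θ_0 = (46.41 + 203.1)/EI = 249.5/EI
A unit hogging moment at B produces rotation L₁/(3EI) + L₂/(3EI) = 3.5/EI.
Slope continuity at B: θ_0 = M_B·3.5/EI, so M_B = 249.5/3.5 = 71.3 kN·m (hogging).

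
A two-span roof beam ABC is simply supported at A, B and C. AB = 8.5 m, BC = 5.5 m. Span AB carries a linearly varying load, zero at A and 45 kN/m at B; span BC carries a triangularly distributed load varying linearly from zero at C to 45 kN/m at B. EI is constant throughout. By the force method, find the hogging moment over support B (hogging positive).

Take M_B as the redundant. Released structure: two simple spans AB and BC with a hinge at B.
End slopes at the hinge B, treating each span as simply supported:
  span AB: triangular load, peak 45: w₀L³/(45EI) = 614.1/EI
  span BC: triangular load, peak 45: w₀L³/(45EI) = 166.4/EI
  relative rotation θ_0 = (614.1 + 166.4)/EI = 780.5/EI
A unit hogging moment at B produces rotation L₁/(3EI) + L₂/(3EI) = 4.667/EI.
Slope continuity at B: θ_0 = M_B·4.667/EI, so M_B = 780.5/4.667 = 167.2 kN·m (hogging).

M_B = 167.2 kN·m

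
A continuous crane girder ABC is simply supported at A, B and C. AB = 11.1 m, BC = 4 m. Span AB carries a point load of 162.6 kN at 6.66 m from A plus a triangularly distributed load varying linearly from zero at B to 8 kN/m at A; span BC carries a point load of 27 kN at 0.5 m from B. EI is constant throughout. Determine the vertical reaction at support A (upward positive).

R_A = 67.62 kN

Insert a hinge at B; M_B is the redundant, and each span becomes simply supported.
End slopes at the hinge B, treating each span as simply supported:
  span AB: point load 162.6 at a = 6.66: Pab(L + a)/(6LEI) = 1282/EI
  span AB: triangular load, peak 8: 7w₀L³/(360EI) = 212.7/EI
  span BC: point load 27 at a = 0.5: Pab(L + b)/(6LEI) = 14.77/EI
  relative rotation θ_0 = (1495 + 14.77)/EI = 1510/EI
A unit hogging moment at B produces rotation L₁/(3EI) + L₂/(3EI) = 5.033/EI.
Slope continuity at B: θ_0 = M_B·5.033/EI, so M_B = 1510/5.033 = 299.9 kN·m (hogging).
Span AB, ΣM about A with M_B applied at B: R_B^{AB}·11.1 = 1247 + 299.9, so R_B^{AB} = 139.4 kN and R_A = 207 − 139.4 = 67.62 kN.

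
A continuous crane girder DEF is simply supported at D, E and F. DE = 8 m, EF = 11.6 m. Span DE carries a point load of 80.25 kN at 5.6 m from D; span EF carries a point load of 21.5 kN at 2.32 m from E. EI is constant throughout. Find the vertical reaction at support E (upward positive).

R_E = 87.74 kN

Take M_E as the redundant. Released structure: two simple spans DE and EF with a hinge at E.
Rotations at E on the released spans (each span's end-slope, ×1/EI):
  span DE: point load 80.25 at a = 5.6: Pab(L + a)/(6LEI) = 305.6/EI
  span EF: point load 21.5 at a = 2.32: Pab(L + b)/(6LEI) = 138.9/EI
  relative rotation θ_0 = (305.6 + 138.9)/EI = 444.5/EI
A unit hogging moment at E produces rotation L₁/(3EI) + L₂/(3EI) = 6.533/EI.
Compatibility: M_E·(L₁+L₂)/(3EI) = θ_0, giving M_E = 68.03 kN·m (hogging).
Span DE, ΣM about D with M_E applied at E: R_E^{DE}·8 = 449.4 + 68.03, so R_E^{DE} = 64.68 kN and R_D = 80.25 − 64.68 = 15.57 kN.
Span EF, ΣM about F: R_E^{EF}·11.6 = 199.5 + 68.03, so R_E^{EF} = 23.06 kN and R_F = 21.5 − 23.06 = -1.565 kN.
R_E = 64.68 + 23.06 = 87.74 kN.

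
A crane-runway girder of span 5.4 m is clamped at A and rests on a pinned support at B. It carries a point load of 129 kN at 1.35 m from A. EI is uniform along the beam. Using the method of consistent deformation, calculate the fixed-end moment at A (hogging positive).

M_A = 114.3 kN·m

Release the roller at B. Primary structure: cantilever fixed at A.
Free-end deflection of the primary structure under the applied loading (downward +):
  point load 129 at a = 1.35: Pa²(3L − a)/(6EI) = 581.9/EI
Flexibility coefficient — unit upward force at B: δ_{BB} = L³/(3EI) = 52.49/EI.
Compatibility at B: δ_0 − R_B·δ_{BB} = 0, so R_B = 581.9/52.49 = 11.09 kN.
Moment equilibrium about A: M_A = Σ(load moments about A) − R_B·L = 174.2 − 11.09×5.4 = 114.3 kN·m.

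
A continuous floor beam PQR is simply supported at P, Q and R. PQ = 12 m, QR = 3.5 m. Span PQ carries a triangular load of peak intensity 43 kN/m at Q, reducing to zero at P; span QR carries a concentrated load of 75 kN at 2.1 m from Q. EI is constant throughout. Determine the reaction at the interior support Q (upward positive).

Take M_Q as the redundant. Released structure: two simple spans PQ and QR with a hinge at Q.
Discontinuity in slope at Q on the released structure — sum the simple-span end rotations:
  span PQ: triangular load, peak 43: w₀L³/(45EI) = 1651/EI
  span QR: point load 75 at a = 2.1: Pab(L + b)/(6LEI) = 51.45/EI
  relative rotation θ_0 = (1651 + 51.45)/EI = 1703/EI
A unit hogging moment at Q produces rotation L₁/(3EI) + L₂/(3EI) = 5.167/EI.
Slope continuity at Q: θ_0 = M_Q·5.167/EI, so M_Q = 1703/5.167 = 329.5 kN·m (hogging).
Span PQ, ΣM about P with M_Q applied at Q: R_Q^{PQ}·12 = 2064 + 329.5, so R_Q^{PQ} = 199.5 kN and R_P = 258 − 199.5 = 58.54 kN.
Span QR, ΣM about R: R_Q^{QR}·3.5 = 105 + 329.5, so R_Q^{QR} = 124.2 kN and R_R = 75 − 124.2 = -49.16 kN.
R_Q = 199.5 + 124.2 = 323.6 kN.

R_Q = 323.6 kN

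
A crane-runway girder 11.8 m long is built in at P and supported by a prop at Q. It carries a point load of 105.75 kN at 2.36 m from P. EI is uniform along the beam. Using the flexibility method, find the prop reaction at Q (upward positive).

R_Q = 5.922 kN

Choose R_Q as the redundant. The primary structure is the cantilever fixed at P.
Downward deflection at the released point Q due to the loads:
  point load 105.75 at a = 2.36: Pa²(3L − a)/(6EI) = 3243/EI
Tip deflection under a unit load at Q: L³/(3EI) = 547.7/EI.
Compatibility at Q: δ_0 − R_Q·δ_{QQ} = 0, so R_Q = 3243/547.7 = 5.922 kN.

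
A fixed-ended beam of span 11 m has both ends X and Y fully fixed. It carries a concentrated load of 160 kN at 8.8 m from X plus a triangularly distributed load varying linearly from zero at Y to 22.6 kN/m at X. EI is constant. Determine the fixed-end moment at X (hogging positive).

Take the two fixed-end moments M_X, M_Y as redundants; the released structure is the simple span XY.
On the primary (simply-supported) span, the end slopes from the loading are:
  at X: point load 160 at a = 8.8: Pab(L + b)/(6LEI) = 619.5/EI
  at Y: point load 160 at a = 8.8: Pab(L + a)/(6LEI) = 929.3/EI
  at X: triangular load, peak 22.6: w₀L³/(45EI) = 668.5/EI
  at Y: triangular load, peak 22.6: 7w₀L³/(360EI) = 584.9/EI
  θ_X0 = 1288/EI,  θ_Y0 = 1514/EI
Flexibility coefficients: a unit moment at one end gives L/(3EI) there and L/(6EI) at the far end, so f₁₁ = f₂₂ = 3.667/EI and f₁₂ = f₂₁ = 1.833/EI.
Compatibility — zero rotation at each built-in end:
  3.667 M_X + 1.833 M_Y = 1288
  1.833 M_X + 3.667 M_Y = 1514
Solving the pair gives M_X = 193.1 kN·m and M_Y = 316.4 kN·m (hogging).

M_X = 193.1 kN·m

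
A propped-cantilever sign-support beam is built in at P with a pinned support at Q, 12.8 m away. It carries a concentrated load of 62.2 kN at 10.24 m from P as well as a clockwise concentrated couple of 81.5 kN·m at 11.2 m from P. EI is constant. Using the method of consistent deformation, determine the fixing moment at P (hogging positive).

Choose R_Q as the redundant. The primary structure is the cantilever fixed at P.
Free-end deflection of the primary structure under the applied loading (downward +):
  point load 62.2 at a = 10.24: Pa²(3L − a)/(6EI) = 30611/EI
  clockwise couple 81.5 at a = 11.2: M₀a(2L − a)/(2EI) = 6572/EI
  δ_0 = 37183/EI
Tip deflection under a unit load at Q: L³/(3EI) = 699.1/EI.
Compatibility at Q: δ_0 − R_Q·δ_{QQ} = 0, so R_Q = 37183/699.1 = 53.19 kN.
Moment equilibrium about P: M_P = Σ(load moments about P) − R_Q·L = 718.4 − 53.19×12.8 = 37.59 kN·m.

M_P = 37.59 kN·m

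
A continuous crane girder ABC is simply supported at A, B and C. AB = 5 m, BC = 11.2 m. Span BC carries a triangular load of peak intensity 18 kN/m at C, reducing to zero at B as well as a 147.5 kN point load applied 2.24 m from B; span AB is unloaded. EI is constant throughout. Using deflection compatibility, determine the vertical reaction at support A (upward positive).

Take M_B as the redundant. Released structure: two simple spans AB and BC with a hinge at B.
Rotations at B on the released spans (each span's end-slope, ×1/EI):
  span BC: triangular load, peak 18: 7w₀L³/(360EI) = 491.7/EI
  span BC: point load 147.5 at a = 2.24: Pab(L + b)/(6LEI) = 888.1/EI
  relative rotation θ_0 = (0 + 1380)/EI = 1380/EI
A unit hogging moment at B produces rotation L₁/(3EI) + L₂/(3EI) = 5.4/EI.
Slope continuity at B: θ_0 = M_B·5.4/EI, so M_B = 1380/5.4 = 255.5 kN·m (hogging).
Span AB, ΣM about A with M_B applied at B: R_B^{AB}·5 = 0 + 255.5, so R_B^{AB} = 51.11 kN and R_A = 0 − 51.11 = -51.11 kN.

R_A = -51.11 kN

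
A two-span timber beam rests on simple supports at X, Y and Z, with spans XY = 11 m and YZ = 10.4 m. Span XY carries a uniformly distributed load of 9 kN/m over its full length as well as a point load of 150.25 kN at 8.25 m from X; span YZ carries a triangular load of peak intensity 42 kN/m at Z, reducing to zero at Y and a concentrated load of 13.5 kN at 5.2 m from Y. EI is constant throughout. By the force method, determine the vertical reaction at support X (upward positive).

R_X = 55.16 kN

Insert a hinge at Y; M_Y is the redundant, and each span becomes simply supported.
Discontinuity in slope at Y on the released structure — sum the simple-span end rotations:
  span XY: UDL 9: wL³/(24EI) = 499.1/EI
  span XY: point load 150.25 at a = 8.25: Pab(L + a)/(6LEI) = 994.2/EI
  span YZ: triangular load, peak 42: 7w₀L³/(360EI) = 918.6/EI
  span YZ: point load 13.5 at a = 5.2: Pab(L + b)/(6LEI) = 91.26/EI
  relative rotation θ_0 = (1493 + 1010)/EI = 2503/EI
A unit hogging moment at Y produces rotation L₁/(3EI) + L₂/(3EI) = 7.133/EI.
Compatibility: M_Y·(L₁+L₂)/(3EI) = θ_0, giving M_Y = 350.9 kN·m (hogging).
Span XY, ΣM about X with M_Y applied at Y: R_Y^{XY}·11 = 1784 + 350.9, so R_Y^{XY} = 194.1 kN and R_X = 249.2 − 194.1 = 55.16 kN.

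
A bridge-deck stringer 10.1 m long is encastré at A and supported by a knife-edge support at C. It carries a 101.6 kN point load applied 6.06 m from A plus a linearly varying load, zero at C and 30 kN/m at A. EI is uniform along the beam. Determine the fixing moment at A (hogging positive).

M_A = 376.4 kN·m

Release the roller at C. Primary structure: cantilever fixed at A.
Deflection at C on the released cantilever, summing each load's contribution:
  point load 101.6 at a = 6.06: Pa²(3L − a)/(6EI) = 15074/EI
  triangular load, peak 30 at the fixed end: w₀L⁴/(30EI) = 10406/EI
  δ_0 = 25480/EI
Tip deflection under a unit load at C: L³/(3EI) = 343.4/EI.
Compatibility at C: δ_0 − R_C·δ_{CC} = 0, so R_C = 25480/343.4 = 74.19 kN.
Moment equilibrium about A: M_A = Σ(load moments about A) − R_C·L = 1126 − 74.19×10.1 = 376.4 kN·m.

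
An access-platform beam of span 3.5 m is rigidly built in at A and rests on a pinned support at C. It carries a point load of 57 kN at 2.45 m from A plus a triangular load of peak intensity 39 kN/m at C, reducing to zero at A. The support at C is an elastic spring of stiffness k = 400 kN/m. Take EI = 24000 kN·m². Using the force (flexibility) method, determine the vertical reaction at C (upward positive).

R_C = 13.4 kN

Release the roller at C. Primary structure: cantilever fixed at A.
Free-end deflection of the primary structure under the applied loading (downward +):
  point load 57 at a = 2.45: Pa²(3L − a)/(6EI) = 459/EI
  triangular load, peak 39 at the free end: 11w₀L⁴/(120EI) = 536.5/EI
  δ_0 = 995.5/EI
Flexibility coefficient — unit upward force at C: δ_{CC} = L³/(3EI) = 14.29/EI.
With EI = 24000 kN·m²: δ_0 = 0.04148 m and δ_{CC} = 0.000595 m/kN.
Compatibility — the spring shortens by R_C/k under the reaction it provides: δ_0 − R_C·δ_{CC} = R_C/k. With 1/k = 0.0025 m/kN, R_C = δ_0 / (δ_{CC} + 1/k) = 0.04148 / (0.000595 + 0.0025) = 13.4 kN.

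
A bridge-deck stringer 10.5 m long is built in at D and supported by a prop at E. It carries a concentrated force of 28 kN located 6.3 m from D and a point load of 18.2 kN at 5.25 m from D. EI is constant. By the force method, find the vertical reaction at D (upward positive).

R_D = 28.42 kN

Release the roller at E. Primary structure: cantilever fixed at D.
Downward deflection at the released point E due to the loads:
  point load 28 at a = 6.3: Pa²(3L − a)/(6EI) = 4668/EI
  point load 18.2 at a = 5.25: Pa²(3L − a)/(6EI) = 2195/EI
  δ_0 = 6862/EI
Tip deflection under a unit load at E: L³/(3EI) = 385.9/EI.
Compatibility at E: δ_0 − R_E·δ_{EE} = 0, so R_E = 6862/385.9 = 17.78 kN.
Vertical equilibrium: R_D = ΣP − R_E = 46.2 − 17.78 = 28.42 kN.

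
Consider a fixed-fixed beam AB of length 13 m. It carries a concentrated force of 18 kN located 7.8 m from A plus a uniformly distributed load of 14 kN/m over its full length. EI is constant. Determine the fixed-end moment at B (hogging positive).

M_B = 230.9 kN·m

Release both end moments; the primary structure is a simply-supported span AB with redundants M_A and M_B.
End rotations of the released simple span under the applied load (×1/EI):
  at A: point load 18 at a = 7.8: Pab(L + b)/(6LEI) = 170.4/EI
  at B: point load 18 at a = 7.8: Pab(L + a)/(6LEI) = 194.7/EI
  at A: UDL 14: wL³/(24EI) = 1282/EI
  at B: UDL 14: wL³/(24EI) = 1282/EI
  θ_A0 = 1452/EI,  θ_B0 = 1476/EI
Flexibility coefficients: a unit moment at one end gives L/(3EI) there and L/(6EI) at the far end, so f₁₁ = f₂₂ = 4.333/EI and f₁₂ = f₂₁ = 2.167/EI.
Compatibility — zero rotation at each built-in end:
  4.333 M_A + 2.167 M_B = 1452
  2.167 M_A + 4.333 M_B = 1476
Solving the pair gives M_A = 219.6 kN·m and M_B = 230.9 kN·m (hogging).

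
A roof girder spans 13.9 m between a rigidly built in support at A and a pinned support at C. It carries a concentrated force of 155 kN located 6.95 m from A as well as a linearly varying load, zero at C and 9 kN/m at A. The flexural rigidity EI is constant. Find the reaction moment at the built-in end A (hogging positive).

M_A = 519.9 kN·m

Remove the prop at C; the released (primary) structure is a cantilever built in at A.
Free-end deflection of the primary structure under the applied loading (downward +):
  point load 155 at a = 6.95: Pa²(3L − a)/(6EI) = 43362/EI
  triangular load, peak 9 at the fixed end: w₀L⁴/(30EI) = 11199/EI
  δ_0 = 54561/EI
Tip deflection under a unit load at C: L³/(3EI) = 895.2/EI.
The prop prevents deflection at C: R_C = δ_0/δ_{CC} = 54561/895.2 = 60.95 kN.
Moment equilibrium about A: M_A = Σ(load moments about A) − R_C·L = 1367 − 60.95×13.9 = 519.9 kN·m.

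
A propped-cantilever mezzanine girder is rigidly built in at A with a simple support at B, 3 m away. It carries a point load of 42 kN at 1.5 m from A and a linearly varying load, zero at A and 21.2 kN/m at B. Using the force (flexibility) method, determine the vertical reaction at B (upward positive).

Remove the prop at B; the released (primary) structure is a cantilever built in at A.
Downward deflection at the released point B due to the loads:
  point load 42 at a = 1.5: Pa²(3L − a)/(6EI) = 118.1/EI
  triangular load, peak 21.2 at the free end: 11w₀L⁴/(120EI) = 157.4/EI
  δ_0 = 275.5/EI
Tip deflection under a unit load at B: L³/(3EI) = 9/EI.
The prop prevents deflection at B: R_B = δ_0/δ_{BB} = 275.5/9 = 30.61 kN.

R_B = 30.61 kN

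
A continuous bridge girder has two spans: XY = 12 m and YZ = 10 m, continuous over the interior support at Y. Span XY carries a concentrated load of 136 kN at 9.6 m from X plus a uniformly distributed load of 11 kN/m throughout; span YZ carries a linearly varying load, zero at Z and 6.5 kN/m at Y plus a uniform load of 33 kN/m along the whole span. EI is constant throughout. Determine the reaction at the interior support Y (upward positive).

Take M_Y as the redundant. Released structure: two simple spans XY and YZ with a hinge at Y.
End slopes at the hinge Y, treating each span as simply supported:
  span XY: point load 136 at a = 9.6: Pab(L + a)/(6LEI) = 940/EI
  span XY: UDL 11: wL³/(24EI) = 792/EI
  span YZ: triangular load, peak 6.5: w₀L³/(45EI) = 144.4/EI
  span YZ: UDL 33: wL³/(24EI) = 1375/EI
  relative rotation θ_0 = (1732 + 1519)/EI = 3251/EI
A unit hogging moment at Y produces rotation L₁/(3EI) + L₂/(3EI) = 7.333/EI.
Compatibility: M_Y·(L₁+L₂)/(3EI) = θ_0, giving M_Y = 443.4 kN·m (hogging).
Span XY, ΣM about X with M_Y applied at Y: R_Y^{XY}·12 = 2098 + 443.4, so R_Y^{XY} = 211.7 kN and R_X = 268 − 211.7 = 56.25 kN.
Span YZ, ΣM about Z: R_Y^{YZ}·10 = 1867 + 443.4, so R_Y^{YZ} = 231 kN and R_Z = 362.5 − 231 = 131.5 kN.
R_Y = 211.7 + 231 = 442.8 kN.

R_Y = 442.8 kN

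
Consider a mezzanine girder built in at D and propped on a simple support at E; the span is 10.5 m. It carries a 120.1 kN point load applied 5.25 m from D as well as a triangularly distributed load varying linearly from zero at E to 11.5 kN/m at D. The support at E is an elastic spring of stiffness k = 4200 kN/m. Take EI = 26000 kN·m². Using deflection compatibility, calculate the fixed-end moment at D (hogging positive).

M_D = 329.2 kN·m

Release the roller at E. Primary structure: cantilever fixed at D.
Primary-structure tip deflection at E by superposition:
  point load 120.1 at a = 5.25: Pa²(3L − a)/(6EI) = 14482/EI
  triangular load, peak 11.5 at the fixed end: w₀L⁴/(30EI) = 4659/EI
  δ_0 = 19142/EI
Tip deflection under a unit load at E: L³/(3EI) = 385.9/EI.
With EI = 26000 kN·m²: δ_0 = 0.73622 m and δ_{EE} = 0.014841 m/kN.
Compatibility — the spring shortens by R_E/k under the reaction it provides: δ_0 − R_E·δ_{EE} = R_E/k. With 1/k = 0.000238 m/kN, R_E = δ_0 / (δ_{EE} + 1/k) = 0.73622 / (0.014841 + 0.000238) = 48.82 kN.
Moment equilibrium about D: M_D = Σ(load moments about D) − R_E·L = 841.8 − 48.82×10.5 = 329.2 kN·m.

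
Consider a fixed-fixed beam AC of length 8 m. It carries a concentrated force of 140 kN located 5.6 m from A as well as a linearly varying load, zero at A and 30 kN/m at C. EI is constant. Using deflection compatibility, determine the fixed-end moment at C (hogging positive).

Take the two fixed-end moments M_A, M_C as redundants; the released structure is the simple span AC.
End rotations of the released simple span under the applied load (×1/EI):
  at A: point load 140 at a = 5.6: Pab(L + b)/(6LEI) = 407.7/EI
  at C: point load 140 at a = 5.6: Pab(L + a)/(6LEI) = 533.1/EI
  at A: triangular load, peak 30: 7w₀L³/(360EI) = 298.7/EI
  at C: triangular load, peak 30: w₀L³/(45EI) = 341.3/EI
  θ_A0 = 706.3/EI,  θ_C0 = 874.5/EI
Flexibility coefficients: a unit moment at one end gives L/(3EI) there and L/(6EI) at the far end, so f₁₁ = f₂₂ = 2.667/EI and f₁₂ = f₂₁ = 1.333/EI.
Compatibility — zero rotation at each built-in end:
  2.667 M_A + 1.333 M_C = 706.3
  1.333 M_A + 2.667 M_C = 874.5
Solving the pair gives M_A = 134.6 kN·m and M_C = 260.6 kN·m (hogging).

M_C = 260.6 kN·m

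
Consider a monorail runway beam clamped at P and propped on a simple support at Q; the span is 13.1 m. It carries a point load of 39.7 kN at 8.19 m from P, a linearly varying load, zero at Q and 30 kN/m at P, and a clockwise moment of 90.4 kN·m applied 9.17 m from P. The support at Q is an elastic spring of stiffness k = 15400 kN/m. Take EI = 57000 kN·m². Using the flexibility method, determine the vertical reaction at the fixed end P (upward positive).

R_P = 169.4 kN

Take the reaction at Q as the redundant and release it; the primary structure is a cantilever fixed at P.
Free-end deflection of the primary structure under the applied loading (downward +):
  point load 39.7 at a = 8.19: Pa²(3L − a)/(6EI) = 13807/EI
  triangular load, peak 30 at the fixed end: w₀L⁴/(30EI) = 29450/EI
  clockwise couple 90.4 at a = 9.17: M₀a(2L − a)/(2EI) = 7059/EI
  δ_0 = 50316/EI
Flexibility coefficient — unit upward force at Q: δ_{QQ} = L³/(3EI) = 749.4/EI.
With EI = 57000 kN·m²: δ_0 = 0.88274 m and δ_{QQ} = 0.013147 m/kN.
Compatibility — the spring shortens by R_Q/k under the reaction it provides: δ_0 − R_Q·δ_{QQ} = R_Q/k. With 1/k = 0.000065 m/kN, R_Q = δ_0 / (δ_{QQ} + 1/k) = 0.88274 / (0.013147 + 0.000065) = 66.81 kN.
Vertical equilibrium: R_P = ΣP − R_Q = 236.2 − 66.81 = 169.4 kN.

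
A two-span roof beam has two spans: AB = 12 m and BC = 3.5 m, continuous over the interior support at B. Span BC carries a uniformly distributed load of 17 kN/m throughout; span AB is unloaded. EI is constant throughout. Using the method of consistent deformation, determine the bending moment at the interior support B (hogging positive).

Insert a hinge at B; M_B is the redundant, and each span becomes simply supported.
Discontinuity in slope at B on the released structure — sum the simple-span end rotations:
  span BC: UDL 17: wL³/(24EI) = 30.37/EI
  relative rotation θ_0 = (0 + 30.37)/EI = 30.37/EI
A unit hogging moment at B produces rotation L₁/(3EI) + L₂/(3EI) = 5.167/EI.
Slope continuity at B: θ_0 = M_B·5.167/EI, so M_B = 30.37/5.167 = 5.878 kN·m (hogging).

M_B = 5.878 kN·m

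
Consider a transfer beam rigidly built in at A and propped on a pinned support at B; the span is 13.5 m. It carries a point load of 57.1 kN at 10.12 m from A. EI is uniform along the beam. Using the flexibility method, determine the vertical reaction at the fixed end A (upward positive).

Take the reaction at B as the redundant and release it; the primary structure is a cantilever fixed at A.
Downward deflection at the released point B due to the loads:
  point load 57.1 at a = 10.12: Pa²(3L − a)/(6EI) = 29610/EI
Flexibility coefficient — unit upward force at B: δ_{BB} = L³/(3EI) = 820.1/EI.
The prop prevents deflection at B: R_B = δ_0/δ_{BB} = 29610/820.1 = 36.1 kN.
Vertical equilibrium: R_A = ΣP − R_B = 57.1 − 36.1 = 21 kN.

R_A = 21 kN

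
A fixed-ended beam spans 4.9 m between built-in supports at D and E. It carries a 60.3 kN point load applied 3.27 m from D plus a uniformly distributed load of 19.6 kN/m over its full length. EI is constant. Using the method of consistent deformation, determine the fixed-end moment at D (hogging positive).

Release both end moments; the primary structure is a simply-supported span DE with redundants M_D and M_E.
On the primary (simply-supported) span, the end slopes from the loading are:
  at D: point load 60.3 at a = 3.27: Pab(L + b)/(6LEI) = 71.39/EI
  at E: point load 60.3 at a = 3.27: Pab(L + a)/(6LEI) = 89.32/EI
  at D: UDL 19.6: wL³/(24EI) = 96.08/EI
  at E: UDL 19.6: wL³/(24EI) = 96.08/EI
  θ_D0 = 167.5/EI,  θ_E0 = 185.4/EI
Flexibility coefficients: a unit moment at one end gives L/(3EI) there and L/(6EI) at the far end, so f₁₁ = f₂₂ = 1.633/EI and f₁₂ = f₂₁ = 0.8167/EI.
Compatibility — zero rotation at each built-in end:
  1.633 M_D + 0.8167 M_E = 167.5
  0.8167 M_D + 1.633 M_E = 185.4
Solving the pair gives M_D = 61.04 kN·m and M_E = 82.99 kN·m (hogging).

M_D = 61.04 kN·m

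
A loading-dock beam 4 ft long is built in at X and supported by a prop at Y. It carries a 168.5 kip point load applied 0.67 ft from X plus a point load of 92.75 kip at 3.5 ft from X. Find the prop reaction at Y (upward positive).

Remove the prop at Y; the released (primary) structure is a cantilever built in at X.
Primary-structure tip deflection at Y by superposition:
  point load 168.5 at a = 0.67: Pa²(3L − a)/(6EI) = 142.8/EI
  point load 92.75 at a = 3.5: Pa²(3L − a)/(6EI) = 1610/EI
  δ_0 = 1752/EI
Tip deflection under a unit load at Y: L³/(3EI) = 21.33/EI.
Compatibility at Y: δ_0 − R_Y·δ_{YY} = 0, so R_Y = 1752/21.33 = 82.15 kip.

R_Y = 82.15 kip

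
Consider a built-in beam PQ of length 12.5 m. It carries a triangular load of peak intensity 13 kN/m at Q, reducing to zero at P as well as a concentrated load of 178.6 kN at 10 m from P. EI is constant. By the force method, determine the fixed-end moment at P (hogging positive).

Release both end moments; the primary structure is a simply-supported span PQ with redundants M_P and M_Q.
Simple-span end rotations at P and Q under the given loads:
  at P: triangular load, peak 13: 7w₀L³/(360EI) = 493.7/EI
  at Q: triangular load, peak 13: w₀L³/(45EI) = 564.2/EI
  at P: point load 178.6 at a = 10: Pab(L + b)/(6LEI) = 893/EI
  at Q: point load 178.6 at a = 10: Pab(L + a)/(6LEI) = 1340/EI
  θ_P0 = 1387/EI,  θ_Q0 = 1904/EI
Flexibility coefficients: a unit moment at one end gives L/(3EI) there and L/(6EI) at the far end, so f₁₁ = f₂₂ = 4.167/EI and f₁₂ = f₂₁ = 2.083/EI.
Compatibility — zero rotation at each built-in end:
  4.167 M_P + 2.083 M_Q = 1387
  2.083 M_P + 4.167 M_Q = 1904
Solving the pair gives M_P = 139.1 kN·m and M_Q = 387.3 kN·m (hogging).

M_P = 139.1 kN·m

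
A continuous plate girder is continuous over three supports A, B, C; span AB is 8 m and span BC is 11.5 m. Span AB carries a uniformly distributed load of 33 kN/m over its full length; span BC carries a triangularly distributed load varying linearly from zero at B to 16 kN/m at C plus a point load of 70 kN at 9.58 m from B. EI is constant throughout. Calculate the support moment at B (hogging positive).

M_B = 219.6 kN·m

Insert a hinge at B; M_B is the redundant, and each span becomes simply supported.
End slopes at the hinge B, treating each span as simply supported:
  span AB: UDL 33: wL³/(24EI) = 704/EI
  span BC: triangular load, peak 16: 7w₀L³/(360EI) = 473.2/EI
  span BC: point load 70 at a = 9.58: Pab(L + b)/(6LEI) = 250.4/EI
  relative rotation θ_0 = (704 + 723.6)/EI = 1428/EI
A unit hogging moment at B produces rotation L₁/(3EI) + L₂/(3EI) = 6.5/EI.
Slope continuity at B: θ_0 = M_B·6.5/EI, so M_B = 1428/6.5 = 219.6 kN·m (hogging).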